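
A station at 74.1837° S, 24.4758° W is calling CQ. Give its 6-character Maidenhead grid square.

Offset from 180°W / 90°S: lon 155.5242°, lat 15.8163°.
Field: 155.5242/20 → 7 → H, 15.8163/10 → 1 → B; chars HB.
Square: 15.5242/2 → 7, 5.8163/1 → 5; chars 75.
Subsquare: 1.5242/0.0833333 → 18 → s, 0.8163/0.0416667 → 19 → t; chars st.

HB75st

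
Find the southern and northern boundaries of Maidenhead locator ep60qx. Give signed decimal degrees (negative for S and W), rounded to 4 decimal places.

60.9583, 61.0000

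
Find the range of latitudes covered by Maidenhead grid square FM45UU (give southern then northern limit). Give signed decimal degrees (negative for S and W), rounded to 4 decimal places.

35.8333, 35.8750

Field F=5, M=12: +5·20° lon, +12·10° lat → SW at lon -80°, lat 30°.
Square 4, 5: +4·2° lon, +5·1° lat → SW at lon -72°, lat 35°.
Subsquare u=20, u=20: +20·0.0833333° lon, +20·0.0416667° lat → SW at lon -70.3333°, lat 35.8333°.
Cell spans 0.0833333° lon × 0.0416667° lat.
south 35.8333, north 35.8750.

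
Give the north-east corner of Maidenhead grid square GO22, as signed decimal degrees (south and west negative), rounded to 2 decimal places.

53.00, -54.00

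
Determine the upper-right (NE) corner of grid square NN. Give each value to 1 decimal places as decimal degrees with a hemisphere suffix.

Field N=13, N=13: +13·20° lon, +13·10° lat → SW at lon 80°, lat 40°.
Cell spans 20° lon × 10° lat. NE corner is SW corner plus one full cell.
latitude 50.0° N, longitude 100.0° E.

50.0° N, 100.0° E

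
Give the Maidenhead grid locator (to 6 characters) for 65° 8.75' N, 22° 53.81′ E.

Shift to the Maidenhead origin (180°W, 90°S): lon 202.8968, lat 155.1458.
Field: lon ⌊202.8968/20⌋ = 10 → K; lat ⌊155.1458/10⌋ = 15 → P.
Square: lon ⌊2.8968/2⌋ = 1; lat ⌊5.1458/1⌋ = 5.
Subsquare: lon ⌊0.8968/0.0833333⌋ = 10 → k; lat ⌊0.1458/0.0416667⌋ = 3 → d.

KP15kd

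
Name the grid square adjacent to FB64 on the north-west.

Longitude square 6; −1 → 5.
Latitude square 4; +1 → 5.

FB55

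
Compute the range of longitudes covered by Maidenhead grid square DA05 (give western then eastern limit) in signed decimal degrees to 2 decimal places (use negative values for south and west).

Field D=3, A=0: +3·20° lon, +0·10° lat → SW at lon -120°, lat -90°.
Square 0, 5: +0·2° lon, +5·1° lat → SW at lon -120°, lat -85°.
Cell spans 2° lon × 1° lat.
west -120.00, east -118.00.

-120.00, -118.00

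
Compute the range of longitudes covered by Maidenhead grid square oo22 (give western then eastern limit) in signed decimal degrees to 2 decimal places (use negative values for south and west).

104.00, 106.00

Field O=14, O=14: +14·20° lon, +14·10° lat → SW at lon 100°, lat 50°.
Square 2, 2: +2·2° lon, +2·1° lat → SW at lon 104°, lat 52°.
Cell spans 2° lon × 1° lat.
west 104.00, east 106.00.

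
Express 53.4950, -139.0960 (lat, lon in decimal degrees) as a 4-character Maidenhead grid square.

CO03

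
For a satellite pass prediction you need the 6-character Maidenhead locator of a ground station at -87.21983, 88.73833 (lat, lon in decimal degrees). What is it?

NA42is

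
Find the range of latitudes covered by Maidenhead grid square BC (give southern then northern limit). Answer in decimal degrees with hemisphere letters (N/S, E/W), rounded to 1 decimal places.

Field B=1, C=2: +1·20° lon, +2·10° lat → SW at lon -160°, lat -70°.
Cell spans 20° lon × 10° lat.
south 70.0° S, north 60.0° S.

70.0° S, 60.0° S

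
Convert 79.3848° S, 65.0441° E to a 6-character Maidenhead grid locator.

Offset from 180°W / 90°S: lon 245.0441°, lat 10.6152°.
Field (20°×10°, letters A–R): 245.0441/20 → 12 → M, 10.6152/10 → 1 → B; chars MB.
Square (2°×1°, digits 0–9): 5.0441/2 → 2, 0.6152/1 → 0; chars 20.
Subsquare (5′×2.5′, letters a–x): 1.0441/0.0833333 → 12 → m, 0.6152/0.0416667 → 14 → o; chars mo.

MB20mo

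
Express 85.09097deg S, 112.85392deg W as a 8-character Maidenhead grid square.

DA34nv78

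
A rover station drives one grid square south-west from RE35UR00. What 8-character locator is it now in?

RE35tq99

Longitude extended square 0; −1 → -1, wraps to 9, carry into subsquare.
Longitude subsquare u = 20; −1 → 19 = t.
Latitude extended square 0; −1 → -1, wraps to 9, carry into subsquare.
Latitude subsquare r = 17; −1 → 16 = q.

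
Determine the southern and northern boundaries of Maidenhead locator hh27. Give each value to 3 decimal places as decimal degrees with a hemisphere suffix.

Field H=7, H=7: +7·20° lon, +7·10° lat → SW at lon -40°, lat -20°.
Square 2, 7: +2·2° lon, +7·1° lat → SW at lon -36°, lat -13°.
Cell spans 2° lon × 1° lat.
south 13.000° S, north 12.000° S.

13.000° S, 12.000° S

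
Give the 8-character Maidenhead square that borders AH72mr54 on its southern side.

AH72mr53

Latitude extended square 4; −1 → 3.
The longitude characters are unchanged.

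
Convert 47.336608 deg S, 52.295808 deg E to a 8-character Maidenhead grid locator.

Shift to the Maidenhead origin (180°W, 90°S): lon 232.29581, lat 42.66339.
Field: lon ⌊232.29581/20⌋ = 11 → L; lat ⌊42.66339/10⌋ = 4 → E.
Square: lon ⌊12.29581/2⌋ = 6; lat ⌊2.66339/1⌋ = 2.
Subsquare: lon ⌊0.29581/0.0833333⌋ = 3 → d; lat ⌊0.66339/0.0416667⌋ = 15 → p.
Extended square: lon ⌊0.04581/0.00833333⌋ = 5; lat ⌊0.03839/0.00416667⌋ = 9.

LE62dp59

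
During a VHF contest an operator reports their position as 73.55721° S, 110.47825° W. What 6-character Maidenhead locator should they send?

DB46sk

Offset from 180°W / 90°S: lon 69.5217°, lat 16.4428°.
Field: 69.5217/20 → 3 → D, 16.4428/10 → 1 → B; chars DB.
Square: 9.5217/2 → 4, 6.4428/1 → 6; chars 46.
Subsquare: 1.5217/0.0833333 → 18 → s, 0.4428/0.0416667 → 10 → k; chars sk.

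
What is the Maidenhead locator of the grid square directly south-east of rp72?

Longitude square 7; +1 → 8.
Latitude square 2; −1 → 1.

RP81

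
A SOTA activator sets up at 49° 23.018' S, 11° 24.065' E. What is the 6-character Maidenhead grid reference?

JE50qo

Add 180° to longitude and 90° to latitude: 191.4011, 40.6164.
Field: 191.4011/20 → 9 → J, 40.6164/10 → 4 → E; chars JE.
Square: 11.4011/2 → 5, 0.6164/1 → 0; chars 50.
Subsquare: 1.4011/0.0833333 → 16 → q, 0.6164/0.0416667 → 14 → o; chars qo.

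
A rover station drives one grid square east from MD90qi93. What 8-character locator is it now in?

MD90ri03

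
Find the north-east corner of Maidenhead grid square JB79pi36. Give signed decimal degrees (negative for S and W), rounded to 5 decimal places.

Field J=9, B=1: +9·20° lon, +1·10° lat → SW at lon 0°, lat -80°.
Square 7, 9: +7·2° lon, +9·1° lat → SW at lon 14°, lat -71°.
Subsquare p=15, i=8: +15·0.0833333° lon, +8·0.0416667° lat → SW at lon 15.25°, lat -70.6667°.
Extended square 3, 6: +3·0.00833333° lon, +6·0.00416667° lat → SW at lon 15.275°, lat -70.6417°.
Cell spans 0.00833333° lon × 0.00416667° lat. NE corner is SW corner plus one full cell.
latitude -70.63750, longitude 15.28333.

-70.63750, 15.28333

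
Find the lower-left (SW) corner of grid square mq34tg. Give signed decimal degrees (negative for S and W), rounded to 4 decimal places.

Field M=12, Q=16: +12·20° lon, +16·10° lat → SW at lon 60°, lat 70°.
Square 3, 4: +3·2° lon, +4·1° lat → SW at lon 66°, lat 74°.
Subsquare t=19, g=6: +19·0.0833333° lon, +6·0.0416667° lat → SW at lon 67.5833°, lat 74.25°.
latitude 74.2500, longitude 67.5833.

74.2500, 67.5833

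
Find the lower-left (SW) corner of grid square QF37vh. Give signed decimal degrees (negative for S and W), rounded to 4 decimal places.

Field Q=16, F=5: +16·20° lon, +5·10° lat → SW at lon 140°, lat -40°.
Square 3, 7: +3·2° lon, +7·1° lat → SW at lon 146°, lat -33°.
Subsquare v=21, h=7: +21·0.0833333° lon, +7·0.0416667° lat → SW at lon 147.75°, lat -32.7083°.
latitude -32.7083, longitude 147.7500.

-32.7083, 147.7500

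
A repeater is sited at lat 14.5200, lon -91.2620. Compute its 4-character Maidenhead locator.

Offset from 180°W / 90°S: lon 88.74°, lat 104.52°.
Field: 88.74/20 → 4 → E, 104.52/10 → 10 → K; chars EK.
Square: 8.74/2 → 4, 4.52/1 → 4; chars 44.

EK44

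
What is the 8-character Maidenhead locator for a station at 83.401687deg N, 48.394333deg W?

GR53tj26

Offset from 180°W / 90°S: lon 131.60567°, lat 173.40169°.
Field: 131.60567/20 → 6 → G, 173.40169/10 → 17 → R; chars GR.
Square: 11.60567/2 → 5, 3.40169/1 → 3; chars 53.
Subsquare: 1.60567/0.0833333 → 19 → t, 0.40169/0.0416667 → 9 → j; chars tj.
Extended square: 0.02233/0.00833333 → 2, 0.02669/0.00416667 → 6; chars 26.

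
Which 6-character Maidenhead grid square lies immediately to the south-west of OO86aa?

Longitude subsquare a = 0; −1 → -1, wraps to 23 = x, carry into square.
Longitude square 8; −1 → 7.
Latitude subsquare a = 0; −1 → -1, wraps to 23 = x, carry into square.
Latitude square 6; −1 → 5.

OO75xx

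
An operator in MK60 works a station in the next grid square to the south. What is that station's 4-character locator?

Latitude square 0; −1 → -1, wraps to 9, carry into field.
Latitude field K = 10; −1 → 9 = J.
The longitude characters are unchanged.

MJ69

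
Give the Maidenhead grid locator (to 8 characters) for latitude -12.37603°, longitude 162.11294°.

RH17bo39

Shift to the Maidenhead origin (180°W, 90°S): lon 342.11294, lat 77.62397.
Field (20°×10°, letters A–R): lon ⌊342.11294/20⌋ = 17 → R; lat ⌊77.62397/10⌋ = 7 → H.
Square (2°×1°, digits 0–9): lon ⌊2.11294/2⌋ = 1; lat ⌊7.62397/1⌋ = 7.
Subsquare (5′×2.5′, letters a–x): lon ⌊0.11294/0.0833333⌋ = 1 → b; lat ⌊0.62397/0.0416667⌋ = 14 → o.
Extended square (30″×15″, digits 0–9): lon ⌊0.02961/0.00833333⌋ = 3; lat ⌊0.04064/0.00416667⌋ = 9.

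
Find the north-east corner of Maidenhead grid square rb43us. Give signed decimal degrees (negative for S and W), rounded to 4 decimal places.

Field R=17, B=1: +17·20° lon, +1·10° lat → SW at lon 160°, lat -80°.
Square 4, 3: +4·2° lon, +3·1° lat → SW at lon 168°, lat -77°.
Subsquare u=20, s=18: +20·0.0833333° lon, +18·0.0416667° lat → SW at lon 169.667°, lat -76.25°.
Cell spans 0.0833333° lon × 0.0416667° lat. NE corner is SW corner plus one full cell.
latitude -76.2083, longitude 169.7500.

-76.2083, 169.7500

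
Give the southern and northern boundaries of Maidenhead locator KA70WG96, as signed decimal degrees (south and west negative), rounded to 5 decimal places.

-89.72500, -89.72083

Field K=10, A=0: +10·20° lon, +0·10° lat → SW at lon 20°, lat -90°.
Square 7, 0: +7·2° lon, +0·1° lat → SW at lon 34°, lat -90°.
Subsquare w=22, g=6: +22·0.0833333° lon, +6·0.0416667° lat → SW at lon 35.8333°, lat -89.75°.
Extended square 9, 6: +9·0.00833333° lon, +6·0.00416667° lat → SW at lon 35.9083°, lat -89.725°.
Cell spans 0.00833333° lon × 0.00416667° lat.
south -89.72500, north -89.72083.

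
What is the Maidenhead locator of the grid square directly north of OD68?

OD69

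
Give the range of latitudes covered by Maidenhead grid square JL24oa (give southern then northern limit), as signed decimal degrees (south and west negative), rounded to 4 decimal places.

24.0000, 24.0417

Field J=9, L=11: +9·20° lon, +11·10° lat → SW at lon 0°, lat 20°.
Square 2, 4: +2·2° lon, +4·1° lat → SW at lon 4°, lat 24°.
Subsquare o=14, a=0: +14·0.0833333° lon, +0·0.0416667° lat → SW at lon 5.16667°, lat 24°.
Cell spans 0.0833333° lon × 0.0416667° lat.
south 24.0000, north 24.0417.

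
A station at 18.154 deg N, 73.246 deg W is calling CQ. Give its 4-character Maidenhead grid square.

Offset from 180°W / 90°S: lon 106.75°, lat 108.15°.
Field (20°×10°, letters A–R): lon ⌊106.75/20⌋ = 5 → F; lat ⌊108.15/10⌋ = 10 → K.
Square (2°×1°, digits 0–9): lon ⌊6.75/2⌋ = 3; lat ⌊8.15/1⌋ = 8.

FK38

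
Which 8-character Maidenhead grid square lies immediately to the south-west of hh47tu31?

Longitude extended square 3; −1 → 2.
Latitude extended square 1; −1 → 0.

HH47tu20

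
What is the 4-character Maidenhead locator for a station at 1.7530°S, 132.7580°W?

Add 180° to longitude and 90° to latitude: 47.24, 88.25.
Field: 47.24/20 → 2 → C, 88.25/10 → 8 → I; chars CI.
Square: 7.24/2 → 3, 8.25/1 → 8; chars 38.

CI38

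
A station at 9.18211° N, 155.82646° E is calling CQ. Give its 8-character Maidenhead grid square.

Add 180° to longitude and 90° to latitude: 335.82646, 99.18211.
Field (20°×10°, letters A–R): 335.82646/20 → 16 → Q, 99.18211/10 → 9 → J; chars QJ.
Square (2°×1°, digits 0–9): 15.82646/2 → 7, 9.18211/1 → 9; chars 79.
Subsquare (5′×2.5′, letters a–x): 1.82646/0.0833333 → 21 → v, 0.18211/0.0416667 → 4 → e; chars ve.
Extended square (30″×15″, digits 0–9): 0.07646/0.00833333 → 9, 0.01544/0.00416667 → 3; chars 93.

QJ79ve93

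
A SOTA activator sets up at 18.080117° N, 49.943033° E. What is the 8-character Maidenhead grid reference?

Add 180° to longitude and 90° to latitude: 229.94303, 108.08012.
Field: lon ⌊229.94303/20⌋ = 11 → L; lat ⌊108.08012/10⌋ = 10 → K.
Square: lon ⌊9.94303/2⌋ = 4; lat ⌊8.08012/1⌋ = 8.
Subsquare: lon ⌊1.94303/0.0833333⌋ = 23 → x; lat ⌊0.08012/0.0416667⌋ = 1 → b.
Extended square: lon ⌊0.02637/0.00833333⌋ = 3; lat ⌊0.03845/0.00416667⌋ = 9.

LK48xb39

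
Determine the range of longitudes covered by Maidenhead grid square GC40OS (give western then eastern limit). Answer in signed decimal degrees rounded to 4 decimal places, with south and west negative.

Field G=6, C=2: +6·20° lon, +2·10° lat → SW at lon -60°, lat -70°.
Square 4, 0: +4·2° lon, +0·1° lat → SW at lon -52°, lat -70°.
Subsquare o=14, s=18: +14·0.0833333° lon, +18·0.0416667° lat → SW at lon -50.8333°, lat -69.25°.
Cell spans 0.0833333° lon × 0.0416667° lat.
west -50.8333, east -50.7500.

-50.8333, -50.7500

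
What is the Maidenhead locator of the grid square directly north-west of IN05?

Longitude square 0; −1 → -1, wraps to 9, carry into field.
Longitude field I = 8; −1 → 7 = H.
Latitude square 5; +1 → 6.

HN96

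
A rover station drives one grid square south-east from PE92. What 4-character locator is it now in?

QE01

Longitude square 9; +1 → 10, wraps to 0, carry into field.
Longitude field P = 15; +1 → 16 = Q.
Latitude square 2; −1 → 1.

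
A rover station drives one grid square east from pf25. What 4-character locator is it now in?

Longitude square 2; +1 → 3.
The latitude characters are unchanged.

PF35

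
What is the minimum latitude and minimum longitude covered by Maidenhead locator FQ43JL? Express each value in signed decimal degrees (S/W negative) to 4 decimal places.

Field F=5, Q=16: +5·20° lon, +16·10° lat → SW at lon -80°, lat 70°.
Square 4, 3: +4·2° lon, +3·1° lat → SW at lon -72°, lat 73°.
Subsquare j=9, l=11: +9·0.0833333° lon, +11·0.0416667° lat → SW at lon -71.25°, lat 73.4583°.
latitude 73.4583, longitude -71.2500.

73.4583, -71.2500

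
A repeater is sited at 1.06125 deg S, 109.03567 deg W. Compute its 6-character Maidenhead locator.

DI58lw

Shift to the Maidenhead origin (180°W, 90°S): lon 70.9643, lat 88.9387.
Field: lon ⌊70.9643/20⌋ = 3 → D; lat ⌊88.9387/10⌋ = 8 → I.
Square: lon ⌊10.9643/2⌋ = 5; lat ⌊8.9387/1⌋ = 8.
Subsquare: lon ⌊0.9643/0.0833333⌋ = 11 → l; lat ⌊0.9387/0.0416667⌋ = 22 → w.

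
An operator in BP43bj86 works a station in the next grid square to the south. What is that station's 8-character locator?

BP43bj85

Latitude extended square 6; −1 → 5.
The longitude characters are unchanged.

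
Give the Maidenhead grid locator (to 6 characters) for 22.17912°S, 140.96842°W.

BG97mt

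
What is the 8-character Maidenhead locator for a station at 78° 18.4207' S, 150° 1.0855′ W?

Add 180° to longitude and 90° to latitude: 29.98191, 11.69299.
Field: 29.98191/20 → 1 → B, 11.69299/10 → 1 → B; chars BB.
Square: 9.98191/2 → 4, 1.69299/1 → 1; chars 41.
Subsquare: 1.98191/0.0833333 → 23 → x, 0.69299/0.0416667 → 16 → q; chars xq.
Extended square: 0.06524/0.00833333 → 7, 0.02632/0.00416667 → 6; chars 76.

BB41xq76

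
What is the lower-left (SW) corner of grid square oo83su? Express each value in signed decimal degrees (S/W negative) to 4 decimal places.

Field O=14, O=14: +14·20° lon, +14·10° lat → SW at lon 100°, lat 50°.
Square 8, 3: +8·2° lon, +3·1° lat → SW at lon 116°, lat 53°.
Subsquare s=18, u=20: +18·0.0833333° lon, +20·0.0416667° lat → SW at lon 117.5°, lat 53.8333°.
latitude 53.8333, longitude 117.5000.

53.8333, 117.5000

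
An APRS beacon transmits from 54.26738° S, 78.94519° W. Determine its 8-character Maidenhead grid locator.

Offset from 180°W / 90°S: lon 101.05481°, lat 35.73262°.
Field: 101.05481/20 → 5 → F, 35.73262/10 → 3 → D; chars FD.
Square: 1.05481/2 → 0, 5.73262/1 → 5; chars 05.
Subsquare: 1.05481/0.0833333 → 12 → m, 0.73262/0.0416667 → 17 → r; chars mr.
Extended square: 0.05481/0.00833333 → 6, 0.02429/0.00416667 → 5; chars 65.

FD05mr65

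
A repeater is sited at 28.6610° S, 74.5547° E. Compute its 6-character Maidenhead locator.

MG71gi

Add 180° to longitude and 90° to latitude: 254.5547, 61.3390.
Field: lon ⌊254.5547/20⌋ = 12 → M; lat ⌊61.3390/10⌋ = 6 → G.
Square: lon ⌊14.5547/2⌋ = 7; lat ⌊1.3390/1⌋ = 1.
Subsquare: lon ⌊0.5547/0.0833333⌋ = 6 → g; lat ⌊0.3390/0.0416667⌋ = 8 → i.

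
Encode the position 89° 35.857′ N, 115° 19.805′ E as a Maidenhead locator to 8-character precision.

Add 180° to longitude and 90° to latitude: 295.33008, 179.59762.
Field: 295.33008/20 → 14 → O, 179.59762/10 → 17 → R; chars OR.
Square: 15.33008/2 → 7, 9.59762/1 → 9; chars 79.
Subsquare: 1.33008/0.0833333 → 15 → p, 0.59762/0.0416667 → 14 → o; chars po.
Extended square: 0.08008/0.00833333 → 9, 0.01428/0.00416667 → 3; chars 93.

OR79po93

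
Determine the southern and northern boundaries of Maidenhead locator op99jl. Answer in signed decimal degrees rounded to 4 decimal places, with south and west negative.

Field O=14, P=15: +14·20° lon, +15·10° lat → SW at lon 100°, lat 60°.
Square 9, 9: +9·2° lon, +9·1° lat → SW at lon 118°, lat 69°.
Subsquare j=9, l=11: +9·0.0833333° lon, +11·0.0416667° lat → SW at lon 118.75°, lat 69.4583°.
Cell spans 0.0833333° lon × 0.0416667° lat.
south 69.4583, north 69.5000.

69.4583, 69.5000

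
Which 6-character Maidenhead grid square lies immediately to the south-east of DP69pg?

DP69qf

Longitude subsquare p = 15; +1 → 16 = q.
Latitude subsquare g = 6; −1 → 5 = f.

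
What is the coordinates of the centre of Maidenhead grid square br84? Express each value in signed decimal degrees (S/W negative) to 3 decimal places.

84.500, -143.000

Field B=1, R=17: +1·20° lon, +17·10° lat → SW at lon -160°, lat 80°.
Square 8, 4: +8·2° lon, +4·1° lat → SW at lon -144°, lat 84°.
Cell spans 2° lon × 1° lat. Centre is SW corner plus half of each.
latitude 84.500, longitude -143.000.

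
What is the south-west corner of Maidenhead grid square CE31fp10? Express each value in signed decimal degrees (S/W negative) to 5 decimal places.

Field C=2, E=4: +2·20° lon, +4·10° lat → SW at lon -140°, lat -50°.
Square 3, 1: +3·2° lon, +1·1° lat → SW at lon -134°, lat -49°.
Subsquare f=5, p=15: +5·0.0833333° lon, +15·0.0416667° lat → SW at lon -133.583°, lat -48.375°.
Extended square 1, 0: +1·0.00833333° lon, +0·0.00416667° lat → SW at lon -133.575°, lat -48.375°.
latitude -48.37500, longitude -133.57500.

-48.37500, -133.57500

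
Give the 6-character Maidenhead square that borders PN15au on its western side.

PN05xu

Longitude subsquare a = 0; −1 → -1, wraps to 23 = x, carry into square.
Longitude square 1; −1 → 0.
The latitude characters are unchanged.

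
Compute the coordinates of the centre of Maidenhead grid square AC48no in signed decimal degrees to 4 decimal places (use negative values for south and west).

-61.3958, -170.8750

Field A=0, C=2: +0·20° lon, +2·10° lat → SW at lon -180°, lat -70°.
Square 4, 8: +4·2° lon, +8·1° lat → SW at lon -172°, lat -62°.
Subsquare n=13, o=14: +13·0.0833333° lon, +14·0.0416667° lat → SW at lon -170.917°, lat -61.4167°.
Cell spans 0.0833333° lon × 0.0416667° lat. Centre is SW corner plus half of each.
latitude -61.3958, longitude -170.8750.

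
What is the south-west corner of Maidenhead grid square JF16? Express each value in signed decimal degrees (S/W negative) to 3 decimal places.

Field J=9, F=5: +9·20° lon, +5·10° lat → SW at lon 0°, lat -40°.
Square 1, 6: +1·2° lon, +6·1° lat → SW at lon 2°, lat -34°.
latitude -34.000, longitude 2.000.

-34.000, 2.000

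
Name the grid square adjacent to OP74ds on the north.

OP74dt

Latitude subsquare s = 18; +1 → 19 = t.
The longitude characters are unchanged.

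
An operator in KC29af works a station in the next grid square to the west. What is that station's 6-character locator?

Longitude subsquare a = 0; −1 → -1, wraps to 23 = x, carry into square.
Longitude square 2; −1 → 1.
The latitude characters are unchanged.

KC19xf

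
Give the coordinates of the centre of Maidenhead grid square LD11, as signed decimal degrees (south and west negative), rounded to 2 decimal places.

Field L=11, D=3: +11·20° lon, +3·10° lat → SW at lon 40°, lat -60°.
Square 1, 1: +1·2° lon, +1·1° lat → SW at lon 42°, lat -59°.
Cell spans 2° lon × 1° lat. Centre is SW corner plus half of each.
latitude -58.50, longitude 43.00.

-58.50, 43.00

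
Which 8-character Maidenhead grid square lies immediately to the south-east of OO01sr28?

Longitude extended square 2; +1 → 3.
Latitude extended square 8; −1 → 7.

OO01sr37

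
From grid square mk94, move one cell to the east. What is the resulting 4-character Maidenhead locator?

Longitude square 9; +1 → 10, wraps to 0, carry into field.
Longitude field M = 12; +1 → 13 = N.
The latitude characters are unchanged.

NK04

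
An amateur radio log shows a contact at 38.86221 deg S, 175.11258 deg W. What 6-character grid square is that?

AF21kd

Offset from 180°W / 90°S: lon 4.8874°, lat 51.1378°.
Field: lon ⌊4.8874/20⌋ = 0 → A; lat ⌊51.1378/10⌋ = 5 → F.
Square: lon ⌊4.8874/2⌋ = 2; lat ⌊1.1378/1⌋ = 1.
Subsquare: lon ⌊0.8874/0.0833333⌋ = 10 → k; lat ⌊0.1378/0.0416667⌋ = 3 → d.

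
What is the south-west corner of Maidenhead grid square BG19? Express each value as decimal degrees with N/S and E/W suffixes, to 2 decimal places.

Field B=1, G=6: +1·20° lon, +6·10° lat → SW at lon -160°, lat -30°.
Square 1, 9: +1·2° lon, +9·1° lat → SW at lon -158°, lat -21°.
latitude 21.00° S, longitude 158.00° W.

21.00° S, 158.00° W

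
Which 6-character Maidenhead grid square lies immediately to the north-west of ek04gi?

EK04fj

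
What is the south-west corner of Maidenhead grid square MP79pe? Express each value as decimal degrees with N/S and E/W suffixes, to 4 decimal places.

69.1667° N, 75.2500° E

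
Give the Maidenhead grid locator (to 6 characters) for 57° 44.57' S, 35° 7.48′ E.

KD72ng

Add 180° to longitude and 90° to latitude: 215.1247, 32.2572.
Field (20°×10°, letters A–R): lon ⌊215.1247/20⌋ = 10 → K; lat ⌊32.2572/10⌋ = 3 → D.
Square (2°×1°, digits 0–9): lon ⌊15.1247/2⌋ = 7; lat ⌊2.2572/1⌋ = 2.
Subsquare (5′×2.5′, letters a–x): lon ⌊1.1247/0.0833333⌋ = 13 → n; lat ⌊0.2572/0.0416667⌋ = 6 → g.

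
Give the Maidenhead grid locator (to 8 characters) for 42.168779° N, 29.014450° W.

HN52le80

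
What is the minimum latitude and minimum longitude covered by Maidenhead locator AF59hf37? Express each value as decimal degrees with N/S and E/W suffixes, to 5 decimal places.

30.76250° S, 169.39167° W

Field A=0, F=5: +0·20° lon, +5·10° lat → SW at lon -180°, lat -40°.
Square 5, 9: +5·2° lon, +9·1° lat → SW at lon -170°, lat -31°.
Subsquare h=7, f=5: +7·0.0833333° lon, +5·0.0416667° lat → SW at lon -169.417°, lat -30.7917°.
Extended square 3, 7: +3·0.00833333° lon, +7·0.00416667° lat → SW at lon -169.392°, lat -30.7625°.
latitude 30.76250° S, longitude 169.39167° W.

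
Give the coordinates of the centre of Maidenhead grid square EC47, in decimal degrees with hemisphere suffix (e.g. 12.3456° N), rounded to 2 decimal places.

Field E=4, C=2: +4·20° lon, +2·10° lat → SW at lon -100°, lat -70°.
Square 4, 7: +4·2° lon, +7·1° lat → SW at lon -92°, lat -63°.
Cell spans 2° lon × 1° lat. Centre is SW corner plus half of each.
latitude 62.50° S, longitude 91.00° W.

62.50° S, 91.00° W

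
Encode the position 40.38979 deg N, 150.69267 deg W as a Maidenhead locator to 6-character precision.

BN40pj

Add 180° to longitude and 90° to latitude: 29.3073, 130.3898.
Field: lon ⌊29.3073/20⌋ = 1 → B; lat ⌊130.3898/10⌋ = 13 → N.
Square: lon ⌊9.3073/2⌋ = 4; lat ⌊0.3898/1⌋ = 0.
Subsquare: lon ⌊1.3073/0.0833333⌋ = 15 → p; lat ⌊0.3898/0.0416667⌋ = 9 → j.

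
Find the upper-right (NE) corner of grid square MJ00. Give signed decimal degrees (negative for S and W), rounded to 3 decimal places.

Field M=12, J=9: +12·20° lon, +9·10° lat → SW at lon 60°, lat 0°.
Square 0, 0: +0·2° lon, +0·1° lat → SW at lon 60°, lat 0°.
Cell spans 2° lon × 1° lat. NE corner is SW corner plus one full cell.
latitude 1.000, longitude 62.000.

1.000, 62.000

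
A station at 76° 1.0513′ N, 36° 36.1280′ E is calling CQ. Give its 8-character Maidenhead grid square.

KQ86ha24

Add 180° to longitude and 90° to latitude: 216.60213, 166.01752.
Field: 216.60213/20 → 10 → K, 166.01752/10 → 16 → Q; chars KQ.
Square: 16.60213/2 → 8, 6.01752/1 → 6; chars 86.
Subsquare: 0.60213/0.0833333 → 7 → h, 0.01752/0.0416667 → 0 → a; chars ha.
Extended square: 0.01880/0.00833333 → 2, 0.01752/0.00416667 → 4; chars 24.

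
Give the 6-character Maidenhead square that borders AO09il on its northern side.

Latitude subsquare l = 11; +1 → 12 = m.
The longitude characters are unchanged.

AO09im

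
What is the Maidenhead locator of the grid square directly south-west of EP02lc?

EP02kb

Longitude subsquare l = 11; −1 → 10 = k.
Latitude subsquare c = 2; −1 → 1 = b.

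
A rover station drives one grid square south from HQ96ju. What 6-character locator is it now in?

Latitude subsquare u = 20; −1 → 19 = t.
The longitude characters are unchanged.

HQ96jt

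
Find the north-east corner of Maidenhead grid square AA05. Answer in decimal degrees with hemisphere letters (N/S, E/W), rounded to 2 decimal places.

Field A=0, A=0: +0·20° lon, +0·10° lat → SW at lon -180°, lat -90°.
Square 0, 5: +0·2° lon, +5·1° lat → SW at lon -180°, lat -85°.
Cell spans 2° lon × 1° lat. NE corner is SW corner plus one full cell.
latitude 84.00° S, longitude 178.00° W.

84.00° S, 178.00° W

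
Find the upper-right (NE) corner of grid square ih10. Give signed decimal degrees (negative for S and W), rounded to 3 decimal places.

-19.000, -16.000

Field I=8, H=7: +8·20° lon, +7·10° lat → SW at lon -20°, lat -20°.
Square 1, 0: +1·2° lon, +0·1° lat → SW at lon -18°, lat -20°.
Cell spans 2° lon × 1° lat. NE corner is SW corner plus one full cell.
latitude -19.000, longitude -16.000.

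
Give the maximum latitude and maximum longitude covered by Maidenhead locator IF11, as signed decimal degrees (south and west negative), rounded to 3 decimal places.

-38.000, -16.000

Field I=8, F=5: +8·20° lon, +5·10° lat → SW at lon -20°, lat -40°.
Square 1, 1: +1·2° lon, +1·1° lat → SW at lon -18°, lat -39°.
Cell spans 2° lon × 1° lat. NE corner is SW corner plus one full cell.
latitude -38.000, longitude -16.000.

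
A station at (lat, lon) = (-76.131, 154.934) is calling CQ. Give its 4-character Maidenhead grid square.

Add 180° to longitude and 90° to latitude: 334.93, 13.87.
Field: lon ⌊334.93/20⌋ = 16 → Q; lat ⌊13.87/10⌋ = 1 → B.
Square: lon ⌊14.93/2⌋ = 7; lat ⌊3.87/1⌋ = 3.

QB73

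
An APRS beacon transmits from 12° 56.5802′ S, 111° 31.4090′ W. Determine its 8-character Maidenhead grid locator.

Shift to the Maidenhead origin (180°W, 90°S): lon 68.47652, lat 77.05700.
Field: 68.47652/20 → 3 → D, 77.05700/10 → 7 → H; chars DH.
Square: 8.47652/2 → 4, 7.05700/1 → 7; chars 47.
Subsquare: 0.47652/0.0833333 → 5 → f, 0.05700/0.0416667 → 1 → b; chars fb.
Extended square: 0.05985/0.00833333 → 7, 0.01533/0.00416667 → 3; chars 73.

DH47fb73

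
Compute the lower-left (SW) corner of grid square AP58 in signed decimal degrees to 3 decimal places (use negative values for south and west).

68.000, -170.000

Field A=0, P=15: +0·20° lon, +15·10° lat → SW at lon -180°, lat 60°.
Square 5, 8: +5·2° lon, +8·1° lat → SW at lon -170°, lat 68°.
latitude 68.000, longitude -170.000.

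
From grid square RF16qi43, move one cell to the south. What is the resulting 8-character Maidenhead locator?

RF16qi42

Latitude extended square 3; −1 → 2.
The longitude characters are unchanged.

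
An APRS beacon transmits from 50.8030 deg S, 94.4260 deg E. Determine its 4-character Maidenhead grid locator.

ND79

Shift to the Maidenhead origin (180°W, 90°S): lon 274.43, lat 39.20.
Field (20°×10°, letters A–R): lon ⌊274.43/20⌋ = 13 → N; lat ⌊39.20/10⌋ = 3 → D.
Square (2°×1°, digits 0–9): lon ⌊14.43/2⌋ = 7; lat ⌊9.20/1⌋ = 9.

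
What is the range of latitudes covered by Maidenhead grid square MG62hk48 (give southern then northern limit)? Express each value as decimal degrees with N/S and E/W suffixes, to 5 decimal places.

Field M=12, G=6: +12·20° lon, +6·10° lat → SW at lon 60°, lat -30°.
Square 6, 2: +6·2° lon, +2·1° lat → SW at lon 72°, lat -28°.
Subsquare h=7, k=10: +7·0.0833333° lon, +10·0.0416667° lat → SW at lon 72.5833°, lat -27.5833°.
Extended square 4, 8: +4·0.00833333° lon, +8·0.00416667° lat → SW at lon 72.6167°, lat -27.55°.
Cell spans 0.00833333° lon × 0.00416667° lat.
south 27.55000° S, north 27.54583° S.

27.55000° S, 27.54583° S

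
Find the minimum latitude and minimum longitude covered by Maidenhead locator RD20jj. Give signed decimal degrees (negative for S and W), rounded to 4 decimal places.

-59.6250, 164.7500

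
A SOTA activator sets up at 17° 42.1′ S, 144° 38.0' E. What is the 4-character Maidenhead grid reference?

Shift to the Maidenhead origin (180°W, 90°S): lon 324.63, lat 72.30.
Field (20°×10°, letters A–R): 324.63/20 → 16 → Q, 72.30/10 → 7 → H; chars QH.
Square (2°×1°, digits 0–9): 4.63/2 → 2, 2.30/1 → 2; chars 22.

QH22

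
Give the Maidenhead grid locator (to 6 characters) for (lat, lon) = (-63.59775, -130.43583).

CC46sj

Add 180° to longitude and 90° to latitude: 49.5642, 26.4023.
Field: 49.5642/20 → 2 → C, 26.4023/10 → 2 → C; chars CC.
Square: 9.5642/2 → 4, 6.4023/1 → 6; chars 46.
Subsquare: 1.5642/0.0833333 → 18 → s, 0.4023/0.0416667 → 9 → j; chars sj.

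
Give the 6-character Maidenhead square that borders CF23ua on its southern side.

Latitude subsquare a = 0; −1 → -1, wraps to 23 = x, carry into square.
Latitude square 3; −1 → 2.
The longitude characters are unchanged.

CF22ux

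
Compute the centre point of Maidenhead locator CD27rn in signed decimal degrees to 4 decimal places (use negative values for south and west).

-52.4375, -134.5417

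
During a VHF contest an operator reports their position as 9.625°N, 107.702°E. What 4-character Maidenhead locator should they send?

OJ39

Shift to the Maidenhead origin (180°W, 90°S): lon 287.70, lat 99.62.
Field: 287.70/20 → 14 → O, 99.62/10 → 9 → J; chars OJ.
Square: 7.70/2 → 3, 9.62/1 → 9; chars 39.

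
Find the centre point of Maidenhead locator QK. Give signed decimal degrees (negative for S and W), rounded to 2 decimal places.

Field Q=16, K=10: +16·20° lon, +10·10° lat → SW at lon 140°, lat 10°.
Cell spans 20° lon × 10° lat. Centre is SW corner plus half of each.
latitude 15.00, longitude 150.00.

15.00, 150.00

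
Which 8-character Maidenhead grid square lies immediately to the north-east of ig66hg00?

IG66hg11

Longitude extended square 0; +1 → 1.
Latitude extended square 0; +1 → 1.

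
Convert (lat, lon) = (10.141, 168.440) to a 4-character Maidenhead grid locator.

Add 180° to longitude and 90° to latitude: 348.44, 100.14.
Field (20°×10°, letters A–R): 348.44/20 → 17 → R, 100.14/10 → 10 → K; chars RK.
Square (2°×1°, digits 0–9): 8.44/2 → 4, 0.14/1 → 0; chars 40.

RK40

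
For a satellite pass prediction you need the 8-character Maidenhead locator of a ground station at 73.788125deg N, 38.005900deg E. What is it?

Add 180° to longitude and 90° to latitude: 218.00590, 163.78812.
Field: lon ⌊218.00590/20⌋ = 10 → K; lat ⌊163.78812/10⌋ = 16 → Q.
Square: lon ⌊18.00590/2⌋ = 9; lat ⌊3.78812/1⌋ = 3.
Subsquare: lon ⌊0.00590/0.0833333⌋ = 0 → a; lat ⌊0.78812/0.0416667⌋ = 18 → s.
Extended square: lon ⌊0.00590/0.00833333⌋ = 0; lat ⌊0.03812/0.00416667⌋ = 9.

KQ93as09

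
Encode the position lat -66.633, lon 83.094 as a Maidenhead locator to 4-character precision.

NC13

Shift to the Maidenhead origin (180°W, 90°S): lon 263.09, lat 23.37.
Field (20°×10°, letters A–R): lon ⌊263.09/20⌋ = 13 → N; lat ⌊23.37/10⌋ = 2 → C.
Square (2°×1°, digits 0–9): lon ⌊3.09/2⌋ = 1; lat ⌊3.37/1⌋ = 3.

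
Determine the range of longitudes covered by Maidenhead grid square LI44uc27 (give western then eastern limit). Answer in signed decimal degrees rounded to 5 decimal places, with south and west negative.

Field L=11, I=8: +11·20° lon, +8·10° lat → SW at lon 40°, lat -10°.
Square 4, 4: +4·2° lon, +4·1° lat → SW at lon 48°, lat -6°.
Subsquare u=20, c=2: +20·0.0833333° lon, +2·0.0416667° lat → SW at lon 49.6667°, lat -5.91667°.
Extended square 2, 7: +2·0.00833333° lon, +7·0.00416667° lat → SW at lon 49.6833°, lat -5.8875°.
Cell spans 0.00833333° lon × 0.00416667° lat.
west 49.68333, east 49.69167.

49.68333, 49.69167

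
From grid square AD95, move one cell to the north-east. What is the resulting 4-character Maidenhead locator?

BD06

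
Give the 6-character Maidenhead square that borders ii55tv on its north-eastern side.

Longitude subsquare t = 19; +1 → 20 = u.
Latitude subsquare v = 21; +1 → 22 = w.

II55uw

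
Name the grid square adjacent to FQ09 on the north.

FR00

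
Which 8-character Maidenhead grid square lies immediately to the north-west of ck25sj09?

Longitude extended square 0; −1 → -1, wraps to 9, carry into subsquare.
Longitude subsquare s = 18; −1 → 17 = r.
Latitude extended square 9; +1 → 10, wraps to 0, carry into subsquare.
Latitude subsquare j = 9; +1 → 10 = k.

CK25rk90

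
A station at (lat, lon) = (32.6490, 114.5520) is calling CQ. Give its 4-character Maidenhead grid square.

OM72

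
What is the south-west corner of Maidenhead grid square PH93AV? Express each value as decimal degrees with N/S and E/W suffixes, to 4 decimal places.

Field P=15, H=7: +15·20° lon, +7·10° lat → SW at lon 120°, lat -20°.
Square 9, 3: +9·2° lon, +3·1° lat → SW at lon 138°, lat -17°.
Subsquare a=0, v=21: +0·0.0833333° lon, +21·0.0416667° lat → SW at lon 138°, lat -16.125°.
latitude 16.1250° S, longitude 138.0000° E.

16.1250° S, 138.0000° E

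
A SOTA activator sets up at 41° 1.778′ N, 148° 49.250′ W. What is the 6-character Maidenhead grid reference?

BN51oa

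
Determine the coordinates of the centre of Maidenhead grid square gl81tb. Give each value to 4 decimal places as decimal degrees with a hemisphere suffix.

Field G=6, L=11: +6·20° lon, +11·10° lat → SW at lon -60°, lat 20°.
Square 8, 1: +8·2° lon, +1·1° lat → SW at lon -44°, lat 21°.
Subsquare t=19, b=1: +19·0.0833333° lon, +1·0.0416667° lat → SW at lon -42.4167°, lat 21.0417°.
Cell spans 0.0833333° lon × 0.0416667° lat. Centre is SW corner plus half of each.
latitude 21.0625° N, longitude 42.3750° W.

21.0625° N, 42.3750° W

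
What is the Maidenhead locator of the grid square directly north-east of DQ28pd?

Longitude subsquare p = 15; +1 → 16 = q.
Latitude subsquare d = 3; +1 → 4 = e.

DQ28qe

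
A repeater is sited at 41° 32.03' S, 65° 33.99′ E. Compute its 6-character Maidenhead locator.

Add 180° to longitude and 90° to latitude: 245.5665, 48.4662.
Field: 245.5665/20 → 12 → M, 48.4662/10 → 4 → E; chars ME.
Square: 5.5665/2 → 2, 8.4662/1 → 8; chars 28.
Subsquare: 1.5665/0.0833333 → 18 → s, 0.4662/0.0416667 → 11 → l; chars sl.

ME28sl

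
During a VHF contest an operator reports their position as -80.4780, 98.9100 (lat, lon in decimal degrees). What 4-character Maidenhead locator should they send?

NA99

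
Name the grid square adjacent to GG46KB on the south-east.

Longitude subsquare k = 10; +1 → 11 = l.
Latitude subsquare b = 1; −1 → 0 = a.

GG46la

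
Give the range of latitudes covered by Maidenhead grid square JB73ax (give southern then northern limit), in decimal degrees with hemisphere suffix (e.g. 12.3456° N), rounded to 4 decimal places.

76.0417° S, 76.0000° S

Field J=9, B=1: +9·20° lon, +1·10° lat → SW at lon 0°, lat -80°.
Square 7, 3: +7·2° lon, +3·1° lat → SW at lon 14°, lat -77°.
Subsquare a=0, x=23: +0·0.0833333° lon, +23·0.0416667° lat → SW at lon 14°, lat -76.0417°.
Cell spans 0.0833333° lon × 0.0416667° lat.
south 76.0417° S, north 76.0000° S.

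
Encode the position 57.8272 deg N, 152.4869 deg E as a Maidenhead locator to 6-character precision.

QO67ft

Offset from 180°W / 90°S: lon 332.4869°, lat 147.8272°.
Field (20°×10°, letters A–R): lon ⌊332.4869/20⌋ = 16 → Q; lat ⌊147.8272/10⌋ = 14 → O.
Square (2°×1°, digits 0–9): lon ⌊12.4869/2⌋ = 6; lat ⌊7.8272/1⌋ = 7.
Subsquare (5′×2.5′, letters a–x): lon ⌊0.4869/0.0833333⌋ = 5 → f; lat ⌊0.8272/0.0416667⌋ = 19 → t.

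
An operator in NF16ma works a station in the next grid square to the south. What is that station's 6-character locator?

Latitude subsquare a = 0; −1 → -1, wraps to 23 = x, carry into square.
Latitude square 6; −1 → 5.
The longitude characters are unchanged.

NF15mx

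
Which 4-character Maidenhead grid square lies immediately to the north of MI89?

MJ80

Latitude square 9; +1 → 10, wraps to 0, carry into field.
Latitude field I = 8; +1 → 9 = J.
The longitude characters are unchanged.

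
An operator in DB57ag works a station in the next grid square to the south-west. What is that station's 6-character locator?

DB47xf

Longitude subsquare a = 0; −1 → -1, wraps to 23 = x, carry into square.
Longitude square 5; −1 → 4.
Latitude subsquare g = 6; −1 → 5 = f.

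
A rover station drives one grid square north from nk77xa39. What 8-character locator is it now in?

NK77xb30

Latitude extended square 9; +1 → 10, wraps to 0, carry into subsquare.
Latitude subsquare a = 0; +1 → 1 = b.
The longitude characters are unchanged.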